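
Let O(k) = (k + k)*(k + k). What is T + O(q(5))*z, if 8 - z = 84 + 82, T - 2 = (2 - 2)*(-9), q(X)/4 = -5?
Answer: -252798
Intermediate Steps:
q(X) = -20 (q(X) = 4*(-5) = -20)
T = 2 (T = 2 + (2 - 2)*(-9) = 2 + 0*(-9) = 2 + 0 = 2)
O(k) = 4*k**2 (O(k) = (2*k)*(2*k) = 4*k**2)
z = -158 (z = 8 - (84 + 82) = 8 - 1*166 = 8 - 166 = -158)
T + O(q(5))*z = 2 + (4*(-20)**2)*(-158) = 2 + (4*400)*(-158) = 2 + 1600*(-158) = 2 - 252800 = -252798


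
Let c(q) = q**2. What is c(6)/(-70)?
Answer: -18/35 ≈ -0.51429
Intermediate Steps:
c(6)/(-70) = 6**2/(-70) = -1/70*36 = -18/35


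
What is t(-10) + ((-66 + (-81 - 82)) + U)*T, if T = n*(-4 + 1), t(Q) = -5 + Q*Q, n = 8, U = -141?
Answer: 8975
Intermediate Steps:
t(Q) = -5 + Q**2
T = -24 (T = 8*(-4 + 1) = 8*(-3) = -24)
t(-10) + ((-66 + (-81 - 82)) + U)*T = (-5 + (-10)**2) + ((-66 + (-81 - 82)) - 141)*(-24) = (-5 + 100) + ((-66 - 163) - 141)*(-24) = 95 + (-229 - 141)*(-24) = 95 - 370*(-24) = 95 + 8880 = 8975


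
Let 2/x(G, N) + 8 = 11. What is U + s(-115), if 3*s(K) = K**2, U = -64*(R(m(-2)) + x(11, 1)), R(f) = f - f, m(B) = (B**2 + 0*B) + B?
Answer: 13097/3 ≈ 4365.7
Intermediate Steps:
m(B) = B + B**2 (m(B) = (B**2 + 0) + B = B**2 + B = B + B**2)
R(f) = 0
x(G, N) = 2/3 (x(G, N) = 2/(-8 + 11) = 2/3)
U = -128/3 (U = -64*(0 + 2/3) = -64*2/3 = -128/3 ≈ -42.667)
s(K) = K**2/3
U + s(-115) = -128/3 + (1/3)*(-115)**2 = -128/3 + (1/3)*13225 = -128/3 + 13225/3 = 13097/3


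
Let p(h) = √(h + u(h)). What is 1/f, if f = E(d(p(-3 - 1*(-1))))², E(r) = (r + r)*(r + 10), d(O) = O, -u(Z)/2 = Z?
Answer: 51/38416 - 5*√2/19208 ≈ 0.00095944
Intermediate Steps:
u(Z) = -2*Z
p(h) = √(-h) (p(h) = √(h - 2*h) = √(-h))
E(r) = 2*r*(10 + r) (E(r) = (2*r)*(10 + r) = 2*r*(10 + r))
f = 8*(10 + √2)² (f = (2*√(-(-3 - 1*(-1)))*(10 + √(-(-3 - 1*(-1)))))² = (2*√(-(-3 + 1))*(10 + √(-(-3 + 1))))² = (2*√(-1*(-2))*(10 + √(-1*(-2))))² = (2*√2*(10 + √2))² = 8*(10 + √2)² ≈ 1042.3)
1/f = 1/(816 + 160*√2)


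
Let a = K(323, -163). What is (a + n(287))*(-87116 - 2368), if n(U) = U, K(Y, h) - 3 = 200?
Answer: -43847160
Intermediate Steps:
K(Y, h) = 203 (K(Y, h) = 3 + 200 = 203)
a = 203
(a + n(287))*(-87116 - 2368) = (203 + 287)*(-87116 - 2368) = 490*(-89484) = -43847160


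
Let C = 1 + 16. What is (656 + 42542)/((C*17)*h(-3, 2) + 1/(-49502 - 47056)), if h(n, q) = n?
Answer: -4171112484/83715787 ≈ -49.825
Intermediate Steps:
C = 17
(656 + 42542)/((C*17)*h(-3, 2) + 1/(-49502 - 47056)) = (656 + 42542)/((17*17)*(-3) + 1/(-49502 - 47056)) = 43198/(289*(-3) + 1/(-96558)) = 43198/(-867 - 1/96558) = 43198/(-83715787/96558) = 43198*(-96558/83715787) = -4171112484/83715787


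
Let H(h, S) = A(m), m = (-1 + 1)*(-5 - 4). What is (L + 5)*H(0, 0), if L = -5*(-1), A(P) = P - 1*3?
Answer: -30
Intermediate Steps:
m = 0 (m = 0*(-9) = 0)
A(P) = -3 + P (A(P) = P - 3 = -3 + P)
H(h, S) = -3 (H(h, S) = -3 + 0 = -3)
L = 5
(L + 5)*H(0, 0) = (5 + 5)*(-3) = 10*(-3) = -30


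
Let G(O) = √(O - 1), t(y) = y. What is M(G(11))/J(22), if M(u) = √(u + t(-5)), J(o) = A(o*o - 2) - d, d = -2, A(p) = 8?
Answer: √(-5 + √10)/10 ≈ 0.13556*I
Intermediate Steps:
G(O) = √(-1 + O)
J(o) = 10 (J(o) = 8 - 1*(-2) = 8 + 2 = 10)
M(u) = √(-5 + u) (M(u) = √(u - 5) = √(-5 + u))
M(G(11))/J(22) = √(-5 + √(-1 + 11))/10 = √(-5 + √10)*(⅒) = √(-5 + √10)/10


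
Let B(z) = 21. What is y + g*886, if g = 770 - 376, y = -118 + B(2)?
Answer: 348987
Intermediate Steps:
y = -97 (y = -118 + 21 = -97)
g = 394
y + g*886 = -97 + 394*886 = -97 + 349084 = 348987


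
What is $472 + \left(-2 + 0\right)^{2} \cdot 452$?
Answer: $2280$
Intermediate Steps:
$472 + \left(-2 + 0\right)^{2} \cdot 452 = 472 + \left(-2\right)^{2} \cdot 452 = 472 + 4 \cdot 452 = 472 + 1808 = 2280$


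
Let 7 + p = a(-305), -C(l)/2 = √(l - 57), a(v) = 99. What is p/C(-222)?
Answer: 46*I*√31/93 ≈ 2.7539*I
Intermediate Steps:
C(l) = -2*√(-57 + l) (C(l) = -2*√(l - 57) = -2*√(-57 + l))
p = 92 (p = -7 + 99 = 92)
p/C(-222) = 92/((-2*√(-57 - 222))) = 92/((-6*I*√31)) = 92*(I*√31/186) = 46*I*√31/93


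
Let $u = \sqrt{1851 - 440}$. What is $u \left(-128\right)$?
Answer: $- 128 \sqrt{1411} \approx -4808.1$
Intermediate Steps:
$u = \sqrt{1411} \approx 37.563$
$u \left(-128\right) = \sqrt{1411} \left(-128\right) = - 128 \sqrt{1411}$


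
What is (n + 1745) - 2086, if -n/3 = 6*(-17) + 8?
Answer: -59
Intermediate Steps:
n = 282 (n = -3*(6*(-17) + 8) = -3*(-102 + 8) = -3*(-94) = 282)
(n + 1745) - 2086 = (282 + 1745) - 2086 = 2027 - 2086 = -59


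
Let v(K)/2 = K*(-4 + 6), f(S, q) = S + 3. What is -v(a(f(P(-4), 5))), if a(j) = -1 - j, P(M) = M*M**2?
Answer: -240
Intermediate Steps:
P(M) = M**3
f(S, q) = 3 + S
v(K) = 4*K (v(K) = 2*(K*(-4 + 6)) = 2*(K*2) = 2*(2*K) = 4*K)
-v(a(f(P(-4), 5))) = -4*(-1 - (3 + (-4)**3)) = -4*(-1 - (3 - 64)) = -4*(-1 - 1*(-61)) = -4*(-1 + 61) = -4*60 = -1*240 = -240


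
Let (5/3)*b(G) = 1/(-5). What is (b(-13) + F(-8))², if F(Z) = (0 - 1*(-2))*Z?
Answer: 162409/625 ≈ 259.85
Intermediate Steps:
b(G) = -3/25 (b(G) = (⅗)/(-5) = (⅗)*(-⅕) = -3/25)
F(Z) = 2*Z (F(Z) = (0 + 2)*Z = 2*Z)
(b(-13) + F(-8))² = (-3/25 + 2*(-8))² = (-3/25 - 16)² = (-403/25)² = 162409/625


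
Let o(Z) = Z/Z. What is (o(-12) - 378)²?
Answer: 142129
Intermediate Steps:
o(Z) = 1
(o(-12) - 378)² = (1 - 378)² = (-377)² = 142129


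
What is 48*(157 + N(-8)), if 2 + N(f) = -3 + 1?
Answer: 7344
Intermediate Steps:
N(f) = -4 (N(f) = -2 + (-3 + 1) = -2 - 2 = -4)
48*(157 + N(-8)) = 48*(157 - 4) = 48*153 = 7344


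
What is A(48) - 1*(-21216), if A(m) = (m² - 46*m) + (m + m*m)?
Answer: 23664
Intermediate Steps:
A(m) = -45*m + 2*m² (A(m) = (m² - 46*m) + (m + m²) = -45*m + 2*m²)
A(48) - 1*(-21216) = 48*(-45 + 2*48) - 1*(-21216) = 48*(-45 + 96) + 21216 = 48*51 + 21216 = 2448 + 21216 = 23664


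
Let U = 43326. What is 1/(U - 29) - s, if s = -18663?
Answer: 808051912/43297 ≈ 18663.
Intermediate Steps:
1/(U - 29) - s = 1/(43326 - 29) - 1*(-18663) = 1/43297 + 18663 = 808051912/43297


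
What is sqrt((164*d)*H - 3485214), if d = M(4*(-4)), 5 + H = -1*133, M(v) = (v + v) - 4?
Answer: 3*I*sqrt(296718) ≈ 1634.2*I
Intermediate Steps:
M(v) = -4 + 2*v (M(v) = 2*v - 4 = -4 + 2*v)
H = -138 (H = -5 - 1*133 = -5 - 133 = -138)
d = -36 (d = -4 + 2*(4*(-4)) = -4 + 2*(-16) = -4 - 32 = -36)
sqrt((164*d)*H - 3485214) = sqrt((164*(-36))*(-138) - 3485214) = sqrt(-5904*(-138) - 3485214) = sqrt(814752 - 3485214) = sqrt(-2670462) = 3*I*sqrt(296718)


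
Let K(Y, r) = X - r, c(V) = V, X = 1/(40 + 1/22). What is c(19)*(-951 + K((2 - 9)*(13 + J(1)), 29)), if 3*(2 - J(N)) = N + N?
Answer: -16403802/881 ≈ -18620.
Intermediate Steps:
J(N) = 2 - 2*N/3 (J(N) = 2 - (N + N)/3 = 2 - 2*N/3)
X = 22/881 (X = 1/(40 + 1/22) = 1/(881/22) = 22/881 ≈ 0.024972)
K(Y, r) = 22/881 - r
c(19)*(-951 + K((2 - 9)*(13 + J(1)), 29)) = 19*(-951 + (22/881 - 1*29)) = 19*(-951 + (22/881 - 29)) = 19*(-951 - 25527/881) = 19*(-863358/881) = -16403802/881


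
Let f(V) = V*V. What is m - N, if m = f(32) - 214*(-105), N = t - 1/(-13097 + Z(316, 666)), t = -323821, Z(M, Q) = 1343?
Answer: 4082340509/11754 ≈ 3.4732e+5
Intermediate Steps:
f(V) = V²
N = -3806192033/11754 (N = -323821 - 1/(-13097 + 1343) = -323821 - 1/(-11754) = -323821 - 1*(-1/11754) = -323821 + 1/11754 = -3806192033/11754 ≈ -3.2382e+5)
m = 23494 (m = 32² - 214*(-105) = 1024 + 22470 = 23494)
m - N = 23494 - 1*(-3806192033/11754) = 23494 + 3806192033/11754 = 4082340509/11754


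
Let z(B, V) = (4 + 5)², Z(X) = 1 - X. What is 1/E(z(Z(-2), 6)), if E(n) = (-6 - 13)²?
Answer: 1/361 ≈ 0.0027701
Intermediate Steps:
z(B, V) = 81 (z(B, V) = 9² = 81)
E(n) = 361 (E(n) = (-19)² = 361)
1/E(z(Z(-2), 6)) = 1/361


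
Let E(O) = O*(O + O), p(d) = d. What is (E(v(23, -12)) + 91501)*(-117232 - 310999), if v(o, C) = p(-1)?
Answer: -39184421193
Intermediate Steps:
v(o, C) = -1
E(O) = 2*O² (E(O) = O*(2*O) = 2*O²)
(E(v(23, -12)) + 91501)*(-117232 - 310999) = (2*(-1)² + 91501)*(-117232 - 310999) = (2*1 + 91501)*(-428231) = (2 + 91501)*(-428231) = 91503*(-428231) = -39184421193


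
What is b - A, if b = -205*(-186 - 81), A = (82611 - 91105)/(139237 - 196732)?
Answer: 3146980331/57495 ≈ 54735.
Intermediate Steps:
A = 8494/57495 (A = -8494/(-57495) = -8494*(-1/57495) = 8494/57495 ≈ 0.14773)
b = 54735 (b = -205*(-267) = 54735)
b - A = 54735 - 1*8494/57495 = 54735 - 8494/57495 = 3146980331/57495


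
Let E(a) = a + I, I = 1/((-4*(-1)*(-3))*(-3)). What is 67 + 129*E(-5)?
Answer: -6893/12 ≈ -574.42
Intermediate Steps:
I = 1/36 (I = 1/((4*(-3))*(-3)) = 1/(-12*(-3)) = 1/36 ≈ 0.027778)
E(a) = 1/36 + a (E(a) = a + 1/36 = 1/36 + a)
67 + 129*E(-5) = 67 + 129*(1/36 - 5) = 67 + 129*(-179/36) = 67 - 7697/12 = -6893/12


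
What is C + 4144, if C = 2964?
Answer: 7108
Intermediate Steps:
C + 4144 = 2964 + 4144 = 7108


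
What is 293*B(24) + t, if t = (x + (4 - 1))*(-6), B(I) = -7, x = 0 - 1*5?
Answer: -2039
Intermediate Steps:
x = -5 (x = 0 - 5 = -5)
t = 12 (t = (-5 + (4 - 1))*(-6) = (-5 + 3)*(-6) = -2*(-6) = 12)
293*B(24) + t = 293*(-7) + 12 = -2051 + 12 = -2039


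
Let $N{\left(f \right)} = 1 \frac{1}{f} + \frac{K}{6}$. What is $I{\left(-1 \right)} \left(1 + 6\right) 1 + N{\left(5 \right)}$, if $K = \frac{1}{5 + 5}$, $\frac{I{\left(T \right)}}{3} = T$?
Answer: $- \frac{1247}{60} \approx -20.783$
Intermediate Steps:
$I{\left(T \right)} = 3 T$
$K = \frac{1}{10} \approx 0.1$
$N{\left(f \right)} = \frac{1}{60} + \frac{1}{f}$ ($N{\left(f \right)} = 1 \frac{1}{f} + \frac{1}{10 \cdot 6} = \frac{1}{f} + \frac{1}{10} \cdot \frac{1}{6} = \frac{1}{f} + \frac{1}{60} = \frac{1}{60} + \frac{1}{f}$)
$I{\left(-1 \right)} \left(1 + 6\right) 1 + N{\left(5 \right)} = 3 \left(-1\right) \left(1 + 6\right) 1 + \frac{60 + 5}{60 \cdot 5} = - 3 \cdot 7 \cdot 1 + \frac{1}{60} \cdot \frac{1}{5} \cdot 65 = \left(-3\right) 7 + \frac{13}{60} = -21 + \frac{13}{60} = - \frac{1247}{60}$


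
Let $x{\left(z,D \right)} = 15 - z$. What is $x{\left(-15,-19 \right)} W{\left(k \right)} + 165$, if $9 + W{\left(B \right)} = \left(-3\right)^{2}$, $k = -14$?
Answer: $165$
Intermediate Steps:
$W{\left(B \right)} = 0$ ($W{\left(B \right)} = -9 + \left(-3\right)^{2} = -9 + 9 = 0$)
$x{\left(-15,-19 \right)} W{\left(k \right)} + 165 = \left(15 - -15\right) 0 + 165 = \left(15 + 15\right) 0 + 165 = 30 \cdot 0 + 165 = 0 + 165 = 165$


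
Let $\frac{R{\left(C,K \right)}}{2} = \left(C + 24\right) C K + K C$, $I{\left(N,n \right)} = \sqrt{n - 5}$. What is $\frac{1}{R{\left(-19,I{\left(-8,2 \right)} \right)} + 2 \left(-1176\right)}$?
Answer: $\frac{i}{12 \left(- 196 i + 19 \sqrt{3}\right)} \approx -0.00041351 + 6.943 \cdot 10^{-5} i$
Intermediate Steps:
$I{\left(N,n \right)} = \sqrt{-5 + n}$
$R{\left(C,K \right)} = 2 C K + 2 C K \left(24 + C\right)$ ($R{\left(C,K \right)} = 2 \left(\left(C + 24\right) C K + K C\right) = 2 \left(\left(24 + C\right) C K + C K\right) = 2 \left(C \left(24 + C\right) K + C K\right) = 2 \left(C K \left(24 + C\right) + C K\right) = 2 \left(C K + C K \left(24 + C\right)\right) = 2 C K + 2 C K \left(24 + C\right)$)
$\frac{1}{R{\left(-19,I{\left(-8,2 \right)} \right)} + 2 \left(-1176\right)} = \frac{1}{2 \left(-19\right) \sqrt{-5 + 2} \left(25 - 19\right) + 2 \left(-1176\right)} = \frac{1}{2 \left(-19\right) \sqrt{-3} \cdot 6 - 2352} = \frac{1}{2 \left(-19\right) i \sqrt{3} \cdot 6 - 2352} = \frac{1}{- 228 i \sqrt{3} - 2352} = \frac{1}{-2352 - 228 i \sqrt{3}}$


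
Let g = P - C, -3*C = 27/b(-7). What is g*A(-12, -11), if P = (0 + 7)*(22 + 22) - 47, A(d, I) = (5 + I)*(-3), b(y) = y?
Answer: 32724/7 ≈ 4674.9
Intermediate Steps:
A(d, I) = -15 - 3*I
P = 261 (P = 7*44 - 47 = 308 - 47 = 261)
C = 9/7 (C = -9/(-7) = -9*(-1)/7 = -⅓*(-27/7) = 9/7 ≈ 1.2857)
g = 1818/7 (g = 261 - 1*9/7 = 261 - 9/7 = 1818/7 ≈ 259.71)
g*A(-12, -11) = 1818*(-15 - 3*(-11))/7 = 1818*(-15 + 33)/7 = (1818/7)*18 = 32724/7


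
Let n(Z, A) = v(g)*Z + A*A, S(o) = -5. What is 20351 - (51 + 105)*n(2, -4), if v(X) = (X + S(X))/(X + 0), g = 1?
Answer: 19103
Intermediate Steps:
v(X) = (-5 + X)/X (v(X) = (X - 5)/(X + 0) = (-5 + X)/X)
n(Z, A) = A² - 4*Z (n(Z, A) = ((-5 + 1)/1)*Z + A*A = (1*(-4))*Z + A² = -4*Z + A² = A² - 4*Z)
20351 - (51 + 105)*n(2, -4) = 20351 - (51 + 105)*((-4)² - 4*2) = 20351 - 156*(16 - 8) = 20351 - 156*8 = 20351 - 1*1248 = 20351 - 1248 = 19103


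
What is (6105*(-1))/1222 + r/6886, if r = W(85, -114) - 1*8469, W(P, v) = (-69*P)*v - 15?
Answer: 382317471/4207346 ≈ 90.869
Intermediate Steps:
W(P, v) = -15 - 69*P*v (W(P, v) = -69*P*v - 15 = -15 - 69*P*v)
r = 660126 (r = (-15 - 69*85*(-114)) - 1*8469 = (-15 + 668610) - 8469 = 668595 - 8469 = 660126)
(6105*(-1))/1222 + r/6886 = (6105*(-1))/1222 + 660126/6886 = -6105*1/1222 + 660126*(1/6886) = -6105/1222 + 330063/3443 = 382317471/4207346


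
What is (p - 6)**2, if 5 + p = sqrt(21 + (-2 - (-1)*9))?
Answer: 149 - 44*sqrt(7) ≈ 32.587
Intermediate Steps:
p = -5 + 2*sqrt(7) (p = -5 + sqrt(21 + (-2 - (-1)*9)) = -5 + sqrt(21 + (-2 - 1*(-9))) = -5 + sqrt(21 + (-2 + 9)) = -5 + sqrt(21 + 7) = -5 + sqrt(28) = -5 + 2*sqrt(7) ≈ 0.29150)
(p - 6)**2 = ((-5 + 2*sqrt(7)) - 6)**2 = (-11 + 2*sqrt(7))**2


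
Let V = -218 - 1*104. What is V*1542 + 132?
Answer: -496392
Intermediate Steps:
V = -322 (V = -218 - 104 = -322)
V*1542 + 132 = -322*1542 + 132 = -496524 + 132 = -496392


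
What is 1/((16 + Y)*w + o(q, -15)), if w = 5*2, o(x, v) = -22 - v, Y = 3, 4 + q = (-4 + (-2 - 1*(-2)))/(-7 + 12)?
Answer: 1/183 ≈ 0.0054645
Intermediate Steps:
q = -24/5 (q = -4 + (-4 + (-2 - 1*(-2)))/(-7 + 12) = -4 + (-4 + (-2 + 2))/5 = -4 + (-4 + 0)*(1/5) = -4 - 4*1/5 = -4 - 4/5 = -24/5 ≈ -4.8000)
w = 10
1/((16 + Y)*w + o(q, -15)) = 1/((16 + 3)*10 + (-22 - 1*(-15))) = 1/(19*10 + (-22 + 15)) = 1/(190 - 7) = 1/183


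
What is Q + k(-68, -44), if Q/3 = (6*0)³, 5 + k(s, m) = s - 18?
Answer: -91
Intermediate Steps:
k(s, m) = -23 + s (k(s, m) = -5 + (s - 18) = -5 + (-18 + s) = -23 + s)
Q = 0 (Q = 3*(6*0)³ = 3*0³ = 3*0 = 0)
Q + k(-68, -44) = 0 + (-23 - 68) = 0 - 91 = -91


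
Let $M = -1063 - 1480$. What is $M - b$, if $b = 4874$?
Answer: $-7417$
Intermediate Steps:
$M = -2543$
$M - b = -2543 - 4874 = -7417$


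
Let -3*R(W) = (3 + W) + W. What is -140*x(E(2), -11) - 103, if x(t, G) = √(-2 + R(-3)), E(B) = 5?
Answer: -103 - 140*I ≈ -103.0 - 140.0*I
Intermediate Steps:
R(W) = -1 - 2*W/3 (R(W) = -((3 + W) + W)/3 = -(3 + 2*W)/3 = -1 - 2*W/3)
x(t, G) = I (x(t, G) = √(-2 + (-1 - ⅔*(-3))) = √(-2 + (-1 + 2)) = √(-2 + 1) = √(-1) = I)
-140*x(E(2), -11) - 103 = -140*I - 103 = -103 - 140*I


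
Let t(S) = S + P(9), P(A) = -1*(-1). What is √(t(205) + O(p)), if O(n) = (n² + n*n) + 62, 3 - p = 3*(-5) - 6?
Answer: 2*√355 ≈ 37.683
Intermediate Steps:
P(A) = 1
p = 24 (p = 3 - (3*(-5) - 6) = 3 - (-15 - 6) = 3 - 1*(-21) = 3 + 21 = 24)
t(S) = 1 + S (t(S) = S + 1 = 1 + S)
O(n) = 62 + 2*n² (O(n) = (n² + n²) + 62 = 2*n² + 62 = 62 + 2*n²)
√(t(205) + O(p)) = √((1 + 205) + (62 + 2*24²)) = √(206 + (62 + 2*576)) = √(206 + (62 + 1152)) = √(206 + 1214) = √1420 = 2*√355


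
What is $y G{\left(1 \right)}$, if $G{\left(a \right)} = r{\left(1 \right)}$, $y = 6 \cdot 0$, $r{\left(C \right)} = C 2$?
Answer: $0$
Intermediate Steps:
$r{\left(C \right)} = 2 C$
$y = 0$
$G{\left(a \right)} = 2$ ($G{\left(a \right)} = 2 \cdot 1 = 2$)
$y G{\left(1 \right)} = 0 \cdot 2 = 0$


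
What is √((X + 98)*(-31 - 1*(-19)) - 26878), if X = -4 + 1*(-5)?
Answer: I*√27946 ≈ 167.17*I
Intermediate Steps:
X = -9 (X = -4 - 5 = -9)
√((X + 98)*(-31 - 1*(-19)) - 26878) = √((-9 + 98)*(-31 - 1*(-19)) - 26878) = √(89*(-31 + 19) - 26878) = √(89*(-12) - 26878) = √(-1068 - 26878) = √(-27946) = I*√27946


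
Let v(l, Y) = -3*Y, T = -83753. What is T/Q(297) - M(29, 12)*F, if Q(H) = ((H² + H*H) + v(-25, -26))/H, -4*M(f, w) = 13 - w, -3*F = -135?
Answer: -7629687/58832 ≈ -129.69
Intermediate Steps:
F = 45 (F = -⅓*(-135) = 45)
M(f, w) = -13/4 + w/4 (M(f, w) = -(13 - w)/4 = -13/4 + w/4)
Q(H) = (78 + 2*H²)/H (Q(H) = ((H² + H*H) - 3*(-26))/H = ((H² + H²) + 78)/H = (2*H² + 78)/H = (78 + 2*H²)/H)
T/Q(297) - M(29, 12)*F = -83753/(2*297 + 78/297) - (-13/4 + (¼)*12)*45 = -83753/(594 + 78*(1/297)) - (-13/4 + 3)*45 = -83753/(594 + 26/99) - (-1)*45/4 = -83753/58832/99 - 1*(-45/4) = -83753*99/58832 + 45/4 = -8291547/58832 + 45/4 = -7629687/58832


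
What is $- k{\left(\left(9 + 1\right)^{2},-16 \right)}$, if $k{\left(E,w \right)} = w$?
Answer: $16$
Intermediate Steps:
$- k{\left(\left(9 + 1\right)^{2},-16 \right)} = \left(-1\right) \left(-16\right) = 16$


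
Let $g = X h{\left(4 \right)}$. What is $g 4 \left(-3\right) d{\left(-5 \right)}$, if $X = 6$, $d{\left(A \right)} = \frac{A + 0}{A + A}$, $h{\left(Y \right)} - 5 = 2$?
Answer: $-252$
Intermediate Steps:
$h{\left(Y \right)} = 7$ ($h{\left(Y \right)} = 5 + 2 = 7$)
$d{\left(A \right)} = \frac{1}{2}$ ($d{\left(A \right)} = \frac{A}{2 A} = A \frac{1}{2 A} = \frac{1}{2}$)
$g = 42$ ($g = 6 \cdot 7 = 42$)
$g 4 \left(-3\right) d{\left(-5 \right)} = 42 \cdot 4 \left(-3\right) \frac{1}{2} = 42 \left(-12\right) \frac{1}{2} = \left(-504\right) \frac{1}{2} = -252$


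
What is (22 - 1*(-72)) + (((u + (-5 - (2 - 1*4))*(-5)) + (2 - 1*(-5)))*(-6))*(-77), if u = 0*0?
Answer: 10258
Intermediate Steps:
u = 0
(22 - 1*(-72)) + (((u + (-5 - (2 - 1*4))*(-5)) + (2 - 1*(-5)))*(-6))*(-77) = (22 - 1*(-72)) + (((0 + (-5 - (2 - 1*4))*(-5)) + (2 - 1*(-5)))*(-6))*(-77) = (22 + 72) + (((0 + (-5 - (2 - 4))*(-5)) + (2 + 5))*(-6))*(-77) = 94 + (((0 + (-5 - 1*(-2))*(-5)) + 7)*(-6))*(-77) = 94 + (((0 + (-5 + 2)*(-5)) + 7)*(-6))*(-77) = 94 + (((0 - 3*(-5)) + 7)*(-6))*(-77) = 94 + (((0 + 15) + 7)*(-6))*(-77) = 94 + ((15 + 7)*(-6))*(-77) = 94 + (22*(-6))*(-77) = 94 - 132*(-77) = 94 + 10164 = 10258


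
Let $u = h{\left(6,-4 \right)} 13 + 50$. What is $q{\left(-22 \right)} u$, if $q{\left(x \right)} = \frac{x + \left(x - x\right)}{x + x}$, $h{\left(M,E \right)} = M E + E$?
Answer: $-157$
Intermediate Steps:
$h{\left(M,E \right)} = E + E M$ ($h{\left(M,E \right)} = E M + E = E + E M$)
$u = -314$ ($u = - 4 \left(1 + 6\right) 13 + 50 = \left(-4\right) 7 \cdot 13 + 50 = \left(-28\right) 13 + 50 = -364 + 50 = -314$)
$q{\left(x \right)} = \frac{1}{2}$ ($q{\left(x \right)} = \frac{x + 0}{2 x} = x \frac{1}{2 x} = \frac{1}{2}$)
$q{\left(-22 \right)} u = \frac{1}{2} \left(-314\right) = -157$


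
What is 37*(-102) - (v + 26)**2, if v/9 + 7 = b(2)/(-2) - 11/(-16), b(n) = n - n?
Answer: -1209193/256 ≈ -4723.4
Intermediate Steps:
b(n) = 0
v = -909/16 (v = -63 + 9*(0/(-2) - 11/(-16)) = -63 + 9*(0*(-1/2) - 11*(-1/16)) = -63 + 9*(0 + 11/16) = -63 + 9*(11/16) = -63 + 99/16 = -909/16 ≈ -56.813)
37*(-102) - (v + 26)**2 = 37*(-102) - (-909/16 + 26)**2 = -3774 - (-493/16)**2 = -3774 - 1*243049/256 = -3774 - 243049/256 = -1209193/256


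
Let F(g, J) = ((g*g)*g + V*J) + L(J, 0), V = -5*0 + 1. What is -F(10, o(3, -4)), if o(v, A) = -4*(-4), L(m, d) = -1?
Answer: -1015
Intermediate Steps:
V = 1 (V = 0 + 1 = 1)
o(v, A) = 16
F(g, J) = -1 + J + g**3 (F(g, J) = ((g*g)*g + 1*J) - 1 = (g**2*g + J) - 1 = (g**3 + J) - 1 = (J + g**3) - 1 = -1 + J + g**3)
-F(10, o(3, -4)) = -(-1 + 16 + 10**3) = -(-1 + 16 + 1000) = -1*1015 = -1015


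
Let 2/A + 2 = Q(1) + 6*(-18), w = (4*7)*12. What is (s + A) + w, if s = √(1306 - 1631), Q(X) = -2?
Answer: 18815/56 + 5*I*√13 ≈ 335.98 + 18.028*I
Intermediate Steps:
w = 336 (w = 28*12 = 336)
s = 5*I*√13 (s = √(-325) = 5*I*√13 ≈ 18.028*I)
A = -1/56 (A = 2/(-2 + (-2 + 6*(-18))) = 2/(-2 + (-2 - 108)) = 2/(-2 - 110) = 2/(-112) = 2*(-1/112) = -1/56 ≈ -0.017857)
(s + A) + w = (5*I*√13 - 1/56) + 336 = (-1/56 + 5*I*√13) + 336 = 18815/56 + 5*I*√13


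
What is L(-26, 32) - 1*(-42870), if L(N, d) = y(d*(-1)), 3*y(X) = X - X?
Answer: 42870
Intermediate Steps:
y(X) = 0 (y(X) = (X - X)/3 = (⅓)*0 = 0)
L(N, d) = 0
L(-26, 32) - 1*(-42870) = 0 - 1*(-42870) = 0 + 42870 = 42870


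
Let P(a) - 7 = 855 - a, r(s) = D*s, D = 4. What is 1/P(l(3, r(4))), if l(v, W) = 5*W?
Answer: 1/782 ≈ 0.0012788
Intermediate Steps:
r(s) = 4*s
P(a) = 862 - a (P(a) = 7 + (855 - a) = 862 - a)
1/P(l(3, r(4))) = 1/(862 - 5*4*4) = 1/(862 - 5*16) = 1/(862 - 1*80) = 1/(862 - 80) = 1/782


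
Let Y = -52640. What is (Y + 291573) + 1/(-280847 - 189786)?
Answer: 112449754588/470633 ≈ 2.3893e+5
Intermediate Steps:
(Y + 291573) + 1/(-280847 - 189786) = (-52640 + 291573) + 1/(-280847 - 189786) = 238933 + 1/(-470633) = 238933 - 1/470633 = 112449754588/470633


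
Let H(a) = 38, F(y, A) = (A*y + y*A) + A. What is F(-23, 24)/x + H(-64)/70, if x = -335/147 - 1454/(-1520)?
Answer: 4225822889/5170585 ≈ 817.28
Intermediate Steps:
F(y, A) = A + 2*A*y (F(y, A) = (A*y + A*y) + A = 2*A*y + A = A + 2*A*y)
x = -147731/111720 (x = -335*1/147 - 1454*(-1/1520) = -335/147 + 727/760 = -147731/111720 ≈ -1.3223)
F(-23, 24)/x + H(-64)/70 = (24*(1 + 2*(-23)))/(-147731/111720) + 38/70 = (24*(1 - 46))*(-111720/147731) + 38*(1/70) = (24*(-45))*(-111720/147731) + 19/35 = -1080*(-111720/147731) + 19/35 = 120657600/147731 + 19/35 = 4225822889/5170585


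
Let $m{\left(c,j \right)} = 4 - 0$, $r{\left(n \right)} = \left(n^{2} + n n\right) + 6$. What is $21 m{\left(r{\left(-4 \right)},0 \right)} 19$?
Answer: $1596$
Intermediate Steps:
$r{\left(n \right)} = 6 + 2 n^{2}$ ($r{\left(n \right)} = \left(n^{2} + n^{2}\right) + 6 = 2 n^{2} + 6 = 6 + 2 n^{2}$)
$m{\left(c,j \right)} = 4$ ($m{\left(c,j \right)} = 4 + 0 = 4$)
$21 m{\left(r{\left(-4 \right)},0 \right)} 19 = 21 \cdot 4 \cdot 19 = 84 \cdot 19 = 1596$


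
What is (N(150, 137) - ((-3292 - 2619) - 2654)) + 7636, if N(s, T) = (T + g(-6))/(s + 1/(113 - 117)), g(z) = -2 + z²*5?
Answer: 9705659/599 ≈ 16203.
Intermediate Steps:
g(z) = -2 + 5*z²
N(s, T) = (178 + T)/(-¼ + s) (N(s, T) = (T + (-2 + 5*(-6)²))/(s + 1/(113 - 117)) = (T + (-2 + 5*36))/(s + 1/(-4)) = (T + (-2 + 180))/(s - ¼) = (T + 178)/(-¼ + s) = (178 + T)/(-¼ + s))
(N(150, 137) - ((-3292 - 2619) - 2654)) + 7636 = (4*(178 + 137)/(-1 + 4*150) - ((-3292 - 2619) - 2654)) + 7636 = (4*315/(-1 + 600) - (-5911 - 2654)) + 7636 = (4*315/599 - 1*(-8565)) + 7636 = (4*(1/599)*315 + 8565) + 7636 = (1260/599 + 8565) + 7636 = 5131695/599 + 7636 = 9705659/599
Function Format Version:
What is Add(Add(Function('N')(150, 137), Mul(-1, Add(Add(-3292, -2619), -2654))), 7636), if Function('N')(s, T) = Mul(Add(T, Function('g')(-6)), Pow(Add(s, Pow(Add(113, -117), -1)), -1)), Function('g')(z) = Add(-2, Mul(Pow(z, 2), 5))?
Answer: Rational(9705659, 599) ≈ 16203.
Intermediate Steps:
Function('g')(z) = Add(-2, Mul(5, Pow(z, 2)))
Function('N')(s, T) = Mul(Pow(Add(Rational(-1, 4), s), -1), Add(178, T)) (Function('N')(s, T) = Mul(Add(T, Add(-2, Mul(5, Pow(-6, 2)))), Pow(Add(s, Pow(Add(113, -117), -1)), -1)) = Mul(Add(T, Add(-2, Mul(5, 36))), Pow(Add(s, Pow(-4, -1)), -1)) = Mul(Add(T, Add(-2, 180)), Pow(Add(s, Rational(-1, 4)), -1)) = Mul(Add(T, 178), Pow(Add(Rational(-1, 4), s), -1)) = Mul(Add(178, T), Pow(Add(Rational(-1, 4), s), -1)) = Mul(Pow(Add(Rational(-1, 4), s), -1), Add(178, T)))
Add(Add(Function('N')(150, 137), Mul(-1, Add(Add(-3292, -2619), -2654))), 7636) = Add(Add(Mul(4, Pow(Add(-1, Mul(4, 150)), -1), Add(178, 137)), Mul(-1, Add(Add(-3292, -2619), -2654))), 7636) = Add(Add(Mul(4, Pow(Add(-1, 600), -1), 315), Mul(-1, Add(-5911, -2654))), 7636) = Add(Add(Mul(4, Pow(599, -1), 315), Mul(-1, -8565)), 7636) = Add(Add(Mul(4, Rational(1, 599), 315), 8565), 7636) = Add(Add(Rational(1260, 599), 8565), 7636) = Add(Rational(5131695, 599), 7636) = Rational(9705659, 599)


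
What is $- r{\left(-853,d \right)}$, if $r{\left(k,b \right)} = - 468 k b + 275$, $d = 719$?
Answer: $-287027951$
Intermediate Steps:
$r{\left(k,b \right)} = 275 - 468 b k$ ($r{\left(k,b \right)} = - 468 b k + 275 = 275 - 468 b k$)
$- r{\left(-853,d \right)} = - (275 - 336492 \left(-853\right)) = - (275 + 287027676) = \left(-1\right) 287027951 = -287027951$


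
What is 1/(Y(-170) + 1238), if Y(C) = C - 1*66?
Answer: 1/1002 ≈ 0.00099800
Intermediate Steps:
Y(C) = -66 + C (Y(C) = C - 66 = -66 + C)
1/(Y(-170) + 1238) = 1/((-66 - 170) + 1238) = 1/(-236 + 1238) = 1/1002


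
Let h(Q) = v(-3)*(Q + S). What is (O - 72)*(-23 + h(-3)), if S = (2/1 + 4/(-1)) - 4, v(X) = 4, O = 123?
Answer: -3009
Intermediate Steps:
S = -6 (S = (2*1 + 4*(-1)) - 4 = (2 - 4) - 4 = -2 - 4 = -6)
h(Q) = -24 + 4*Q (h(Q) = 4*(Q - 6) = 4*(-6 + Q) = -24 + 4*Q)
(O - 72)*(-23 + h(-3)) = (123 - 72)*(-23 + (-24 + 4*(-3))) = 51*(-23 + (-24 - 12)) = 51*(-23 - 36) = 51*(-59) = -3009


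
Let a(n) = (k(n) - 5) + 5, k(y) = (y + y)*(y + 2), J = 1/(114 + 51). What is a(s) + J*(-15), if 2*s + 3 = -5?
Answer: 175/11 ≈ 15.909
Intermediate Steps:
s = -4 (s = -3/2 + (½)*(-5) = -3/2 - 5/2 = -4)
J = 1/165 ≈ 0.0060606
k(y) = 2*y*(2 + y) (k(y) = (2*y)*(2 + y) = 2*y*(2 + y))
a(n) = 2*n*(2 + n) (a(n) = (2*n*(2 + n) - 5) + 5 = (-5 + 2*n*(2 + n)) + 5 = 2*n*(2 + n))
a(s) + J*(-15) = 2*(-4)*(2 - 4) + (1/165)*(-15) = 2*(-4)*(-2) - 1/11 = 16 - 1/11 = 175/11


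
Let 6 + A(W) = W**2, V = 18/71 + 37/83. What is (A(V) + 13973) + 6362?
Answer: 705991293362/34727449 ≈ 20330.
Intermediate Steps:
V = 4121/5893 (V = 18*(1/71) + 37*(1/83) = 18/71 + 37/83 = 4121/5893 ≈ 0.69930)
A(W) = -6 + W**2
(A(V) + 13973) + 6362 = ((-6 + (4121/5893)**2) + 13973) + 6362 = ((-6 + 16982641/34727449) + 13973) + 6362 = (-191382053/34727449 + 13973) + 6362 = 485055262824/34727449 + 6362 = 705991293362/34727449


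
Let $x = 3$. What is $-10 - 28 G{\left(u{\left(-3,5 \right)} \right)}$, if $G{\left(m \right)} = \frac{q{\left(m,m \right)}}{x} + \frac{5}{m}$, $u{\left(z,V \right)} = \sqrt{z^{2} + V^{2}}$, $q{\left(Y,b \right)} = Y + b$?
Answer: $-10 - \frac{1162 \sqrt{34}}{51} \approx -142.85$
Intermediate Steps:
$u{\left(z,V \right)} = \sqrt{V^{2} + z^{2}}$
$G{\left(m \right)} = \frac{5}{m} + \frac{2 m}{3}$ ($G{\left(m \right)} = \frac{m + m}{3} + \frac{5}{m} = 2 m \frac{1}{3} + \frac{5}{m} = \frac{2 m}{3} + \frac{5}{m} = \frac{5}{m} + \frac{2 m}{3}$)
$-10 - 28 G{\left(u{\left(-3,5 \right)} \right)} = -10 - 28 \left(\frac{5}{\sqrt{5^{2} + \left(-3\right)^{2}}} + \frac{2 \sqrt{5^{2} + \left(-3\right)^{2}}}{3}\right) = -10 - 28 \left(\frac{5}{\sqrt{25 + 9}} + \frac{2 \sqrt{25 + 9}}{3}\right) = -10 - 28 \left(\frac{5}{\sqrt{34}} + \frac{2 \sqrt{34}}{3}\right) = -10 - 28 \left(5 \frac{\sqrt{34}}{34} + \frac{2 \sqrt{34}}{3}\right) = -10 - 28 \left(\frac{5 \sqrt{34}}{34} + \frac{2 \sqrt{34}}{3}\right) = -10 - 28 \frac{83 \sqrt{34}}{102} = -10 - \frac{1162 \sqrt{34}}{51}$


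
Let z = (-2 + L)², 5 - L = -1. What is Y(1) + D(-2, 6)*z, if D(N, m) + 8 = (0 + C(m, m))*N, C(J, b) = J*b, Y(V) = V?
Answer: -1279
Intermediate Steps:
L = 6 (L = 5 - 1*(-1) = 5 + 1 = 6)
z = 16 (z = (-2 + 6)² = 4² = 16)
D(N, m) = -8 + N*m² (D(N, m) = -8 + (0 + m*m)*N = -8 + (0 + m²)*N = -8 + m²*N = -8 + N*m²)
Y(1) + D(-2, 6)*z = 1 + (-8 - 2*6²)*16 = 1 + (-8 - 2*36)*16 = 1 + (-8 - 72)*16 = 1 - 80*16 = 1 - 1280 = -1279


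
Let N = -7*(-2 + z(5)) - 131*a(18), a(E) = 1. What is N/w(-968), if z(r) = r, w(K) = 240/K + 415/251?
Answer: -4616392/42685 ≈ -108.15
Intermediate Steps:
w(K) = 415/251 + 240/K (w(K) = 240/K + 415*(1/251) = 240/K + 415/251 = 415/251 + 240/K)
N = -152 (N = -7*(-2 + 5) - 131*1 = -7*3 - 131 = -21 - 131 = -152)
N/w(-968) = -152/(415/251 + 240/(-968)) = -152/(415/251 + 240*(-1/968)) = -152/(415/251 - 30/121) = -152/42685/30371 = -152*30371/42685 = -4616392/42685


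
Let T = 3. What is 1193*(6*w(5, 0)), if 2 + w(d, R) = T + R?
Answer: 7158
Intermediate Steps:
w(d, R) = 1 + R (w(d, R) = -2 + (3 + R) = 1 + R)
1193*(6*w(5, 0)) = 1193*(6*(1 + 0)) = 1193*(6*1) = 1193*6 = 7158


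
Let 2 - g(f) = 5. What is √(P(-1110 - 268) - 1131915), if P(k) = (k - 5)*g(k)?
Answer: I*√1127766 ≈ 1062.0*I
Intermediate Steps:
g(f) = -3 (g(f) = 2 - 1*5 = 2 - 5 = -3)
P(k) = 15 - 3*k (P(k) = (k - 5)*(-3) = (-5 + k)*(-3) = 15 - 3*k)
√(P(-1110 - 268) - 1131915) = √((15 - 3*(-1110 - 268)) - 1131915) = √((15 - 3*(-1378)) - 1131915) = √((15 + 4134) - 1131915) = √(4149 - 1131915) = √(-1127766) = I*√1127766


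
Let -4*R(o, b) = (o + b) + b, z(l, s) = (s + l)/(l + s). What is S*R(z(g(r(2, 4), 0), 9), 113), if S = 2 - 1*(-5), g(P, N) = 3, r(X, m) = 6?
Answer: -1589/4 ≈ -397.25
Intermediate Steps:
z(l, s) = 1 (z(l, s) = (l + s)/(l + s) = 1)
R(o, b) = -b/2 - o/4 (R(o, b) = -((o + b) + b)/4 = -((b + o) + b)/4 = -(o + 2*b)/4 = -b/2 - o/4)
S = 7 (S = 2 + 5 = 7)
S*R(z(g(r(2, 4), 0), 9), 113) = 7*(-½*113 - ¼*1) = 7*(-113/2 - ¼) = 7*(-227/4) = -1589/4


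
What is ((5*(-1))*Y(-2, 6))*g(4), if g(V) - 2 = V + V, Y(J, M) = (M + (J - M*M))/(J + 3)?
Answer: 1600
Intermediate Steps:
Y(J, M) = (J + M - M**2)/(3 + J) (Y(J, M) = (M + (J - M**2))/(3 + J) = (J + M - M**2)/(3 + J))
g(V) = 2 + 2*V (g(V) = 2 + (V + V) = 2 + 2*V)
((5*(-1))*Y(-2, 6))*g(4) = ((5*(-1))*((-2 + 6 - 1*6**2)/(3 - 2)))*(2 + 2*4) = (-5*(-2 + 6 - 1*36)/1)*(2 + 8) = -5*(-2 + 6 - 36)*10 = -5*(-32)*10 = 160*10 = 1600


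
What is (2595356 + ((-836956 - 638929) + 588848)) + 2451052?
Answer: 4159371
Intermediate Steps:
(2595356 + ((-836956 - 638929) + 588848)) + 2451052 = (2595356 + (-1475885 + 588848)) + 2451052 = (2595356 - 887037) + 2451052 = 1708319 + 2451052 = 4159371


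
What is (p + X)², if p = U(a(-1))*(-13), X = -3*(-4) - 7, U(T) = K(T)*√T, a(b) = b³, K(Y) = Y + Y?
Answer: -651 + 260*I ≈ -651.0 + 260.0*I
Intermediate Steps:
K(Y) = 2*Y
U(T) = 2*T^(3/2) (U(T) = (2*T)*√T = 2*T^(3/2))
X = 5 (X = 12 - 7 = 5)
p = 26*I (p = (2*((-1)³)^(3/2))*(-13) = (2*(-1)^(3/2))*(-13) = (2*(-I))*(-13) = -2*I*(-13) = 26*I ≈ 26.0*I)
(p + X)² = (26*I + 5)² = (5 + 26*I)²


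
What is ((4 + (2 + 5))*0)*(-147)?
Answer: 0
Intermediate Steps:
((4 + (2 + 5))*0)*(-147) = ((4 + 7)*0)*(-147) = (11*0)*(-147) = 0*(-147) = 0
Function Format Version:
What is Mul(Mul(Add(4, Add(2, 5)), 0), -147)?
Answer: 0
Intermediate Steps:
Mul(Mul(Add(4, Add(2, 5)), 0), -147) = Mul(Mul(Add(4, 7), 0), -147) = Mul(Mul(11, 0), -147) = Mul(0, -147) = 0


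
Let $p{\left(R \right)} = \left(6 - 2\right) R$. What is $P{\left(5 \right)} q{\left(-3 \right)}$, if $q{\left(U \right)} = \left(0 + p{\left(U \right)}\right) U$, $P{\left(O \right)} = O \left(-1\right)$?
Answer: $-180$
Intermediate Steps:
$p{\left(R \right)} = 4 R$
$P{\left(O \right)} = - O$
$q{\left(U \right)} = 4 U^{2}$ ($q{\left(U \right)} = \left(0 + 4 U\right) U = 4 U U = 4 U^{2}$)
$P{\left(5 \right)} q{\left(-3 \right)} = \left(-1\right) 5 \cdot 4 \left(-3\right)^{2} = - 5 \cdot 4 \cdot 9 = \left(-5\right) 36 = -180$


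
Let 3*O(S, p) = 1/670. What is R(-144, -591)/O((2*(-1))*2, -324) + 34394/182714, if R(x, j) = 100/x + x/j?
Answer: -97822563361/107983974 ≈ -905.90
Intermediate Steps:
O(S, p) = 1/2010 (O(S, p) = (⅓)/670 = (⅓)*(1/670) = 1/2010)
R(-144, -591)/O((2*(-1))*2, -324) + 34394/182714 = (100/(-144) - 144/(-591))/(1/2010) + 34394/182714 = (100*(-1/144) - 144*(-1/591))*2010 + 34394*(1/182714) = (-25/36 + 48/197)*2010 + 17197/91357 = -3197/7092*2010 + 17197/91357 = -1070995/1182 + 17197/91357 = -97822563361/107983974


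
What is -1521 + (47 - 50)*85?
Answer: -1776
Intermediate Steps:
-1521 + (47 - 50)*85 = -1521 - 3*85 = -1521 - 255 = -1776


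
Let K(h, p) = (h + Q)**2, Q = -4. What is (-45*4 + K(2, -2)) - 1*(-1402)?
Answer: 1226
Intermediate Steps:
K(h, p) = (-4 + h)**2 (K(h, p) = (h - 4)**2 = (-4 + h)**2)
(-45*4 + K(2, -2)) - 1*(-1402) = (-45*4 + (-4 + 2)**2) - 1*(-1402) = (-180 + (-2)**2) + 1402 = (-180 + 4) + 1402 = -176 + 1402 = 1226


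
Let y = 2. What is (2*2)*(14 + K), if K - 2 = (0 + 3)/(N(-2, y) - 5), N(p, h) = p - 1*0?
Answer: 436/7 ≈ 62.286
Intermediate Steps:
N(p, h) = p (N(p, h) = p + 0 = p)
K = 11/7 (K = 2 + (0 + 3)/(-2 - 5) = 2 + 3/(-7) = 2 + 3*(-⅐) = 2 - 3/7 = 11/7 ≈ 1.5714)
(2*2)*(14 + K) = (2*2)*(14 + 11/7) = 4*(109/7) = 436/7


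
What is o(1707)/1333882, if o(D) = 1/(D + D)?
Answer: 1/4553873148 ≈ 2.1959e-10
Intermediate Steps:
o(D) = 1/(2*D)
o(1707)/1333882 = ((1/2)/1707)/1333882 = ((1/2)*(1/1707))*(1/1333882) = (1/3414)*(1/1333882) = 1/4553873148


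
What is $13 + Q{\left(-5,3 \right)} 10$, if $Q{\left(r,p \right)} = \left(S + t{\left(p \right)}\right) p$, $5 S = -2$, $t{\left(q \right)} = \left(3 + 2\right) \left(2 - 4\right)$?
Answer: $-299$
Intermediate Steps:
$t{\left(q \right)} = -10$ ($t{\left(q \right)} = 5 \left(-2\right) = -10$)
$S = - \frac{2}{5}$ ($S = \frac{1}{5} \left(-2\right) = - \frac{2}{5} \approx -0.4$)
$Q{\left(r,p \right)} = - \frac{52 p}{5}$ ($Q{\left(r,p \right)} = \left(- \frac{2}{5} - 10\right) p = - \frac{52 p}{5}$)
$13 + Q{\left(-5,3 \right)} 10 = 13 + \left(- \frac{52}{5}\right) 3 \cdot 10 = 13 - 312 = -299$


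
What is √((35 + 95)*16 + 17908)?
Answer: 2*√4997 ≈ 141.38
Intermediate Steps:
√((35 + 95)*16 + 17908) = √(130*16 + 17908) = √(2080 + 17908) = √19988 = 2*√4997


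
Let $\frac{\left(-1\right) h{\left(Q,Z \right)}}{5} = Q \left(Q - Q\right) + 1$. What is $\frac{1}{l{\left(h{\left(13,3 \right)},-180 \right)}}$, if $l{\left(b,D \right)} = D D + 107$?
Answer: $\frac{1}{32507} \approx 3.0763 \cdot 10^{-5}$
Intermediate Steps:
$h{\left(Q,Z \right)} = -5$ ($h{\left(Q,Z \right)} = - 5 \left(Q \left(Q - Q\right) + 1\right) = - 5 \left(Q 0 + 1\right) = - 5 \left(0 + 1\right) = \left(-5\right) 1 = -5$)
$l{\left(b,D \right)} = 107 + D^{2}$ ($l{\left(b,D \right)} = D^{2} + 107 = 107 + D^{2}$)
$\frac{1}{l{\left(h{\left(13,3 \right)},-180 \right)}} = \frac{1}{107 + \left(-180\right)^{2}} = \frac{1}{107 + 32400} = \frac{1}{32507}$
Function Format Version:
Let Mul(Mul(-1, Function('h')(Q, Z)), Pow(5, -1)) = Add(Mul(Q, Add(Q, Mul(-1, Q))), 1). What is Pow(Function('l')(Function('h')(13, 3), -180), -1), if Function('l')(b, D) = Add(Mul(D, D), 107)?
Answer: Rational(1, 32507) ≈ 3.0763e-5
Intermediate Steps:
Function('h')(Q, Z) = -5 (Function('h')(Q, Z) = Mul(-5, Add(Mul(Q, Add(Q, Mul(-1, Q))), 1)) = Mul(-5, Add(Mul(Q, 0), 1)) = Mul(-5, Add(0, 1)) = Mul(-5, 1) = -5)
Function('l')(b, D) = Add(107, Pow(D, 2)) (Function('l')(b, D) = Add(Pow(D, 2), 107) = Add(107, Pow(D, 2)))
Pow(Function('l')(Function('h')(13, 3), -180), -1) = Pow(Add(107, Pow(-180, 2)), -1) = Pow(Add(107, 32400), -1) = Pow(32507, -1) = Rational(1, 32507)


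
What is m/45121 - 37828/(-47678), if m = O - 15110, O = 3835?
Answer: 584633869/1075639519 ≈ 0.54352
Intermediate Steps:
m = -11275 (m = 3835 - 15110 = -11275)
m/45121 - 37828/(-47678) = -11275/45121 - 37828/(-47678) = -11275*1/45121 - 37828*(-1/47678) = -11275/45121 + 18914/23839 = 584633869/1075639519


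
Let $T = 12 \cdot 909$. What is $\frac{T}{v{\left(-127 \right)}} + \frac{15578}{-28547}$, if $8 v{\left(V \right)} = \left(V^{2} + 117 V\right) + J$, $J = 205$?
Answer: $\frac{2468147858}{42106825} \approx 58.616$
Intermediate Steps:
$T = 10908$
$v{\left(V \right)} = \frac{205}{8} + \frac{V^{2}}{8} + \frac{117 V}{8}$ ($v{\left(V \right)} = \frac{\left(V^{2} + 117 V\right) + 205}{8} = \frac{205 + V^{2} + 117 V}{8} = \frac{205}{8} + \frac{V^{2}}{8} + \frac{117 V}{8}$)
$\frac{T}{v{\left(-127 \right)}} + \frac{15578}{-28547} = \frac{10908}{\frac{205}{8} + \frac{\left(-127\right)^{2}}{8} + \frac{117}{8} \left(-127\right)} + \frac{15578}{-28547} = \frac{10908}{\frac{205}{8} + \frac{1}{8} \cdot 16129 - \frac{14859}{8}} + 15578 \left(- \frac{1}{28547}\right) = \frac{10908}{\frac{205}{8} + \frac{16129}{8} - \frac{14859}{8}} - \frac{15578}{28547} = \frac{10908}{\frac{1475}{8}} - \frac{15578}{28547} = 10908 \cdot \frac{8}{1475} - \frac{15578}{28547} = \frac{87264}{1475} - \frac{15578}{28547} = \frac{2468147858}{42106825}$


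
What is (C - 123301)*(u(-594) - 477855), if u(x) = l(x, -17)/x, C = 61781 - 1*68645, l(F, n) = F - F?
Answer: 62199996075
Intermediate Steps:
l(F, n) = 0
C = -6864 (C = 61781 - 68645 = -6864)
u(x) = 0 (u(x) = 0/x = 0)
(C - 123301)*(u(-594) - 477855) = (-6864 - 123301)*(0 - 477855) = -130165*(-477855) = 62199996075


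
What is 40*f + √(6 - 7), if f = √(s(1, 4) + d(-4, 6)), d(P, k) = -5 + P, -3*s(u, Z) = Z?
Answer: I*(3 + 40*√93)/3 ≈ 129.58*I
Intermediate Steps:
s(u, Z) = -Z/3
f = I*√93/3 (f = √(-⅓*4 + (-5 - 4)) = √(-4/3 - 9) = √(-31/3) = I*√93/3 ≈ 3.2146*I)
40*f + √(6 - 7) = 40*(I*√93/3) + √(6 - 7) = 40*I*√93/3 + √(-1) = 40*I*√93/3 + I = I + 40*I*√93/3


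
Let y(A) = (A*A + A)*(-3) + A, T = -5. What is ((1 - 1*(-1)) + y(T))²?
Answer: 3969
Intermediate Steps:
y(A) = -3*A² - 2*A (y(A) = (A² + A)*(-3) + A = (A + A²)*(-3) + A = (-3*A - 3*A²) + A = -3*A² - 2*A)
((1 - 1*(-1)) + y(T))² = ((1 - 1*(-1)) - 1*(-5)*(2 + 3*(-5)))² = ((1 + 1) - 1*(-5)*(2 - 15))² = (2 - 1*(-5)*(-13))² = (2 - 65)² = (-63)² = 3969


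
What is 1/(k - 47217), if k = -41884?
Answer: -1/89101 ≈ -1.1223e-5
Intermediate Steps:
1/(k - 47217) = 1/(-41884 - 47217) = 1/(-89101) = -1/89101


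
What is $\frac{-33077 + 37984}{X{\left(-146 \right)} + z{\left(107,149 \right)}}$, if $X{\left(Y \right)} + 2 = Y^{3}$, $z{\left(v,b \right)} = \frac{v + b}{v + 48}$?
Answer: $- \frac{760585}{482381134} \approx -0.0015767$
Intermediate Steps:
$z{\left(v,b \right)} = \frac{b + v}{48 + v}$
$X{\left(Y \right)} = -2 + Y^{3}$
$\frac{-33077 + 37984}{X{\left(-146 \right)} + z{\left(107,149 \right)}} = \frac{-33077 + 37984}{\left(-2 + \left(-146\right)^{3}\right) + \frac{149 + 107}{48 + 107}} = \frac{4907}{\left(-2 - 3112136\right) + \frac{1}{155} \cdot 256} = \frac{4907}{-3112138 + \frac{1}{155} \cdot 256} = \frac{4907}{-3112138 + \frac{256}{155}} = \frac{4907}{- \frac{482381134}{155}} = 4907 \left(- \frac{155}{482381134}\right) = - \frac{760585}{482381134}$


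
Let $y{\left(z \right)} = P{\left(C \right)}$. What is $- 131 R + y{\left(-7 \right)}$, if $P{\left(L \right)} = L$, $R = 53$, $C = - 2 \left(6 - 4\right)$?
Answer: $-6947$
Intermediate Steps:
$C = -4$ ($C = - 2 \left(6 - 4\right) = \left(-2\right) 2 = -4$)
$y{\left(z \right)} = -4$
$- 131 R + y{\left(-7 \right)} = \left(-131\right) 53 - 4 = -6943 - 4 = -6947$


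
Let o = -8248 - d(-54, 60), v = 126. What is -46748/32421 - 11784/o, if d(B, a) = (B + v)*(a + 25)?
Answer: -36203275/58228116 ≈ -0.62175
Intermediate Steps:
d(B, a) = (25 + a)*(126 + B) (d(B, a) = (B + 126)*(a + 25) = (126 + B)*(25 + a) = (25 + a)*(126 + B))
o = -14368 (o = -8248 - (3150 + 25*(-54) + 126*60 - 54*60) = -8248 - (3150 - 1350 + 7560 - 3240) = -8248 - 1*6120 = -8248 - 6120 = -14368)
-46748/32421 - 11784/o = -46748/32421 - 11784/(-14368) = -46748*1/32421 - 11784*(-1/14368) = -46748/32421 + 1473/1796 = -36203275/58228116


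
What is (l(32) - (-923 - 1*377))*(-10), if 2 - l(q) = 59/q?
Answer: -208025/16 ≈ -13002.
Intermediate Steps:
l(q) = 2 - 59/q
(l(32) - (-923 - 1*377))*(-10) = ((2 - 59/32) - (-923 - 1*377))*(-10) = ((2 - 59*1/32) - (-923 - 377))*(-10) = ((2 - 59/32) - 1*(-1300))*(-10) = (5/32 + 1300)*(-10) = (41605/32)*(-10) = -208025/16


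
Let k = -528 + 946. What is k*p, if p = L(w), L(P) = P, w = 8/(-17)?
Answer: -3344/17 ≈ -196.71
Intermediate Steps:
k = 418
w = -8/17 (w = 8*(-1/17) = -8/17 ≈ -0.47059)
p = -8/17 ≈ -0.47059
k*p = 418*(-8/17) = -3344/17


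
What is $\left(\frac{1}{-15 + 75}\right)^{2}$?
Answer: $\frac{1}{3600} \approx 0.00027778$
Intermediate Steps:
$\left(\frac{1}{-15 + 75}\right)^{2} = \left(\frac{1}{60}\right)^{2} = \frac{1}{3600}$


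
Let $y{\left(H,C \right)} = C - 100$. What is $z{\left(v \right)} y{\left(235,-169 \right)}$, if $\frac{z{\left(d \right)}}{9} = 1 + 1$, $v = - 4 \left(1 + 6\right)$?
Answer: $-4842$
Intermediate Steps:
$v = -28$ ($v = \left(-4\right) 7 = -28$)
$y{\left(H,C \right)} = -100 + C$ ($y{\left(H,C \right)} = C - 100 = -100 + C$)
$z{\left(d \right)} = 18$ ($z{\left(d \right)} = 9 \left(1 + 1\right) = 9 \cdot 2 = 18$)
$z{\left(v \right)} y{\left(235,-169 \right)} = 18 \left(-100 - 169\right) = 18 \left(-269\right) = -4842$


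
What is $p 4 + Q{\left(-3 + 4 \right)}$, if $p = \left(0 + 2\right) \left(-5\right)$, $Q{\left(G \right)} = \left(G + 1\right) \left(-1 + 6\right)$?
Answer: $-30$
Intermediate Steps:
$Q{\left(G \right)} = 5 + 5 G$ ($Q{\left(G \right)} = \left(1 + G\right) 5 = 5 + 5 G$)
$p = -10$ ($p = 2 \left(-5\right) = -10$)
$p 4 + Q{\left(-3 + 4 \right)} = \left(-10\right) 4 + \left(5 + 5 \left(-3 + 4\right)\right) = -40 + \left(5 + 5 \cdot 1\right) = -40 + \left(5 + 5\right) = -40 + 10 = -30$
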